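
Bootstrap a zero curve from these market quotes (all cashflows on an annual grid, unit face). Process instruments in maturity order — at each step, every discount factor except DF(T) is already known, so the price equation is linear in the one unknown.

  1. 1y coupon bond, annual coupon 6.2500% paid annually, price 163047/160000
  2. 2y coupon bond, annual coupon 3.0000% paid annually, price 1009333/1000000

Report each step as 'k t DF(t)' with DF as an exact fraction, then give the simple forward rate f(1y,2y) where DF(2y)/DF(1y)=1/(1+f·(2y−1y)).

step 1 [1y] bond c/1=1/16: DF=(163047/160000 − 1/16·(0))/(1+1/16) = 9591/10000 ≈ 0.959100
step 2 [2y] bond c/1=3/100: DF=(1009333/1000000 − 3/100·(0.959100))/(1+3/100) = 119/125 ≈ 0.952000

1 1 9591/10000
2 2 119/125
f(1y,2y) = ((9591/10000)/(119/125) − 1)/(1) = 71/9520 ≈ 0.7458%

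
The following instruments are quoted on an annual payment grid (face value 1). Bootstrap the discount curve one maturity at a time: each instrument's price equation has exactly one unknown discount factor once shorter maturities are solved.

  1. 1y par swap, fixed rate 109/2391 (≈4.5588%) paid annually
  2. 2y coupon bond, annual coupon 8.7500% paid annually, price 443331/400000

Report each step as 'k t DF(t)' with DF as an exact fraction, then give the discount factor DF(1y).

1 1 2391/2500
2 2 4711/5000
DF(1y) = 2391/2500 ≈ 0.956400

step 1 [1y] swap r/1=109/2391: DF=(1 − 109/2391·(0))/(1+109/2391) = 2391/2500 ≈ 0.956400
step 2 [2y] bond c/1=7/80: DF=(443331/400000 − 7/80·(0.956400))/(1+7/80) = 4711/5000 ≈ 0.942200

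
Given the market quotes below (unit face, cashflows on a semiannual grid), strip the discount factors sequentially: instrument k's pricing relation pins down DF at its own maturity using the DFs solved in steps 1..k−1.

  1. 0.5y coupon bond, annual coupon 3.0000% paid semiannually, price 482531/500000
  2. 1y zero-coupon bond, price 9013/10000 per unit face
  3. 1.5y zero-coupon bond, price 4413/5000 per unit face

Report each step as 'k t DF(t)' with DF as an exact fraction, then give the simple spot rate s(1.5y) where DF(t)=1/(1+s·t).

1 1/2 2377/2500
2 1 9013/10000
3 3/2 4413/5000
s(1.5y) = (1/(4413/5000) − 1)/(3/2) = 1174/13239 ≈ 8.8677%

step 1 [0.5y] bond c/2=3/200: DF=(482531/500000 − 3/200·(0))/(1+3/200) = 2377/2500 ≈ 0.950800
step 2 [1y] zero: DF = P = 9013/10000 ≈ 0.901300
step 3 [1.5y] zero: DF = P = 4413/5000 ≈ 0.882600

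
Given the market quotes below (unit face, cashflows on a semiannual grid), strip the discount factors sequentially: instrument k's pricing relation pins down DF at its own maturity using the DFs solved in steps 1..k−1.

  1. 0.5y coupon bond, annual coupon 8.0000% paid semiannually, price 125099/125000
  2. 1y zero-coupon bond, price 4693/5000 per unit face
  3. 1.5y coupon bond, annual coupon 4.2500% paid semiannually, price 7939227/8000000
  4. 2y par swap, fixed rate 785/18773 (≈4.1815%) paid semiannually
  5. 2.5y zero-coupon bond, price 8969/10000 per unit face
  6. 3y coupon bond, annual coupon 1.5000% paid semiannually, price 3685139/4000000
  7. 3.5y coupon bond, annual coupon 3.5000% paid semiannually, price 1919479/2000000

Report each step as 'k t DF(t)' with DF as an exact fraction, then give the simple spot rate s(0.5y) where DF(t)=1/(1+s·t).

step 1 [0.5y] bond c/2=1/25: DF=(125099/125000 − 1/25·(0))/(1+1/25) = 9623/10000 ≈ 0.962300
step 2 [1y] zero: DF = P = 4693/5000 ≈ 0.938600
step 3 [1.5y] bond c/2=17/800: DF=(7939227/8000000 − 17/800·(0.962300+0.938600))/(1+17/800) = 4661/5000 ≈ 0.932200
step 4 [2y] swap r/2=785/37546: DF=(1 − 785/37546·(0.962300+0.938600+0.932200))/(1+785/37546) = 1843/2000 ≈ 0.921500
step 5 [2.5y] zero: DF = P = 8969/10000 ≈ 0.896900
step 6 [3y] bond c/2=3/400: DF=(3685139/4000000 − 3/400·(0.962300+0.938600+0.932200+0.921500+0.896900))/(1+3/400) = 4399/5000 ≈ 0.879800
step 7 [3.5y] bond c/2=7/400: DF=(1919479/2000000 − 7/400·(0.962300+0.938600+0.932200+0.921500+0.896900+0.879800))/(1+7/400) = 8481/10000 ≈ 0.848100

1 1/2 9623/10000
2 1 4693/5000
3 3/2 4661/5000
4 2 1843/2000
5 5/2 8969/10000
6 3 4399/5000
7 7/2 8481/10000
s(0.5y) = (1/(9623/10000) − 1)/(1/2) = 754/9623 ≈ 7.8354%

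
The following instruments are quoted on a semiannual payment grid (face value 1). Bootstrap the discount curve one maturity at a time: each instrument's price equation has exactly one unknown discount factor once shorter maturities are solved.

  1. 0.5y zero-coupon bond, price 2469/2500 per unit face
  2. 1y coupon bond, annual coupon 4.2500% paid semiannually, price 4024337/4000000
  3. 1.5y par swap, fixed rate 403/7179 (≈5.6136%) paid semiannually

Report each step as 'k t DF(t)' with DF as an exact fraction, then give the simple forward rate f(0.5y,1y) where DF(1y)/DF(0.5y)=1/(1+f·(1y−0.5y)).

step 1 [0.5y] zero: DF = P = 2469/2500 ≈ 0.987600
step 2 [1y] bond c/2=17/800: DF=(4024337/4000000 − 17/800·(0.987600))/(1+17/800) = 4823/5000 ≈ 0.964600
step 3 [1.5y] swap r/2=403/14358: DF=(1 − 403/14358·(0.987600+0.964600))/(1+403/14358) = 4597/5000 ≈ 0.919400

1 1/2 2469/2500
2 1 4823/5000
3 3/2 4597/5000
f(0.5y,1y) = ((2469/2500)/(4823/5000) − 1)/(1/2) = 230/4823 ≈ 4.7688%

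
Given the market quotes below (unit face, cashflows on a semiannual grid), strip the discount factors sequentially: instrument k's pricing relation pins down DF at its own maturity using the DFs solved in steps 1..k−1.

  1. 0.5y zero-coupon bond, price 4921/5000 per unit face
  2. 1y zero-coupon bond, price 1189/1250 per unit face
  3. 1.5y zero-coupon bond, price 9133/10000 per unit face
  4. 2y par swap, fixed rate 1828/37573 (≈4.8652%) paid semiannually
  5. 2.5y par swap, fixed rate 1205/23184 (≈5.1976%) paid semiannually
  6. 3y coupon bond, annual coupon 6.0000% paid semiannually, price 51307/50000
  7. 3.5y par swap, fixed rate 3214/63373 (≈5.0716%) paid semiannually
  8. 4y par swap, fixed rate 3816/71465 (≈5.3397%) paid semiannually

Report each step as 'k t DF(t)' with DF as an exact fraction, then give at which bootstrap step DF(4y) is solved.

1 1/2 4921/5000
2 1 1189/1250
3 3/2 9133/10000
4 2 4543/5000
5 5/2 1759/2000
6 3 2153/2500
7 7/2 8393/10000
8 4 2023/2500
DF(4y) is solved at step 8

step 1 [0.5y] zero: DF = P = 4921/5000 ≈ 0.984200
step 2 [1y] zero: DF = P = 1189/1250 ≈ 0.951200
step 3 [1.5y] zero: DF = P = 9133/10000 ≈ 0.913300
step 4 [2y] swap r/2=914/37573: DF=(1 − 914/37573·(0.984200+0.951200+0.913300))/(1+914/37573) = 4543/5000 ≈ 0.908600
step 5 [2.5y] swap r/2=1205/46368: DF=(1 − 1205/46368·(0.984200+0.951200+0.913300+0.908600))/(1+1205/46368) = 1759/2000 ≈ 0.879500
step 6 [3y] bond c/2=3/100: DF=(51307/50000 − 3/100·(0.984200+0.951200+0.913300+0.908600+0.879500))/(1+3/100) = 2153/2500 ≈ 0.861200
step 7 [3.5y] swap r/2=1607/63373: DF=(1 − 1607/63373·(0.984200+0.951200+0.913300+0.908600+0.879500+0.861200))/(1+1607/63373) = 8393/10000 ≈ 0.839300
step 8 [4y] swap r/2=1908/71465: DF=(1 − 1908/71465·(0.984200+0.951200+0.913300+0.908600+0.879500+0.861200+0.839300))/(1+1908/71465) = 2023/2500 ≈ 0.809200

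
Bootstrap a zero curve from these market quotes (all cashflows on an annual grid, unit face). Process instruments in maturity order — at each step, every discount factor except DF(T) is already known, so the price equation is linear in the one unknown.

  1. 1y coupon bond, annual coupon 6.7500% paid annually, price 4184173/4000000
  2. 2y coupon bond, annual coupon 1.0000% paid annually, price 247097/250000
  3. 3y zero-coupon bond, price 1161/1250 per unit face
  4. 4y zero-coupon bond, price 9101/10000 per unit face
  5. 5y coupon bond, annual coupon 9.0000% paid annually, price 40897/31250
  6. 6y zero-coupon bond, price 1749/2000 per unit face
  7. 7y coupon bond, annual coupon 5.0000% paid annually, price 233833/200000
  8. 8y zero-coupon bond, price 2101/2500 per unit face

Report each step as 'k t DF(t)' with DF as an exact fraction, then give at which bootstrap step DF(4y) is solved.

1 1 9799/10000
2 2 9689/10000
3 3 1161/1250
4 4 9101/10000
5 5 8879/10000
6 6 1749/2000
7 7 2123/2500
8 8 2101/2500
DF(4y) is solved at step 4

step 1 [1y] bond c/1=27/400: DF=(4184173/4000000 − 27/400·(0))/(1+27/400) = 9799/10000 ≈ 0.979900
step 2 [2y] bond c/1=1/100: DF=(247097/250000 − 1/100·(0.979900))/(1+1/100) = 9689/10000 ≈ 0.968900
step 3 [3y] zero: DF = P = 1161/1250 ≈ 0.928800
step 4 [4y] zero: DF = P = 9101/10000 ≈ 0.910100
step 5 [5y] bond c/1=9/100: DF=(40897/31250 − 9/100·(0.979900+0.968900+0.928800+0.910100))/(1+9/100) = 8879/10000 ≈ 0.887900
step 6 [6y] zero: DF = P = 1749/2000 ≈ 0.874500
step 7 [7y] bond c/1=1/20: DF=(233833/200000 − 1/20·(0.979900+0.968900+0.928800+0.910100+0.887900+0.874500))/(1+1/20) = 2123/2500 ≈ 0.849200
step 8 [8y] zero: DF = P = 2101/2500 ≈ 0.840400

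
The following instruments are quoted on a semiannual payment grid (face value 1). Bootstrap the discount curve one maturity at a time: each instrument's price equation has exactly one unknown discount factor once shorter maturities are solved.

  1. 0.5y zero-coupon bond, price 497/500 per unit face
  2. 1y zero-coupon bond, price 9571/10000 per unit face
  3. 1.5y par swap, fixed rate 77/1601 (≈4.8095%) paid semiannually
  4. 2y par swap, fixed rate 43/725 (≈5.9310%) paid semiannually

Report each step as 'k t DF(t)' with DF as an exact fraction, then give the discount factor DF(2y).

step 1 [0.5y] zero: DF = P = 497/500 ≈ 0.994000
step 2 [1y] zero: DF = P = 9571/10000 ≈ 0.957100
step 3 [1.5y] swap r/2=77/3202: DF=(1 − 77/3202·(0.994000+0.957100))/(1+77/3202) = 9307/10000 ≈ 0.930700
step 4 [2y] swap r/2=43/1450: DF=(1 − 43/1450·(0.994000+0.957100+0.930700))/(1+43/1450) = 4441/5000 ≈ 0.888200

1 1/2 497/500
2 1 9571/10000
3 3/2 9307/10000
4 2 4441/5000
DF(2y) = 4441/5000 ≈ 0.888200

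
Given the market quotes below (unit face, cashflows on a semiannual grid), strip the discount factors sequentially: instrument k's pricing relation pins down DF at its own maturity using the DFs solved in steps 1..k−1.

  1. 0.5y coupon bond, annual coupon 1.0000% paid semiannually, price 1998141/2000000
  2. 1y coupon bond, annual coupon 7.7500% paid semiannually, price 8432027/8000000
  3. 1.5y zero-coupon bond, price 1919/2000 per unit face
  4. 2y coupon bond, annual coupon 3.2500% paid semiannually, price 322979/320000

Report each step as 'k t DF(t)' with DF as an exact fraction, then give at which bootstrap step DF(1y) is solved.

step 1 [0.5y] bond c/2=1/200: DF=(1998141/2000000 − 1/200·(0))/(1+1/200) = 9941/10000 ≈ 0.994100
step 2 [1y] bond c/2=31/800: DF=(8432027/8000000 − 31/800·(0.994100))/(1+31/800) = 611/625 ≈ 0.977600
step 3 [1.5y] zero: DF = P = 1919/2000 ≈ 0.959500
step 4 [2y] bond c/2=13/800: DF=(322979/320000 − 13/800·(0.994100+0.977600+0.959500))/(1+13/800) = 9463/10000 ≈ 0.946300

1 1/2 9941/10000
2 1 611/625
3 3/2 1919/2000
4 2 9463/10000
DF(1y) is solved at step 2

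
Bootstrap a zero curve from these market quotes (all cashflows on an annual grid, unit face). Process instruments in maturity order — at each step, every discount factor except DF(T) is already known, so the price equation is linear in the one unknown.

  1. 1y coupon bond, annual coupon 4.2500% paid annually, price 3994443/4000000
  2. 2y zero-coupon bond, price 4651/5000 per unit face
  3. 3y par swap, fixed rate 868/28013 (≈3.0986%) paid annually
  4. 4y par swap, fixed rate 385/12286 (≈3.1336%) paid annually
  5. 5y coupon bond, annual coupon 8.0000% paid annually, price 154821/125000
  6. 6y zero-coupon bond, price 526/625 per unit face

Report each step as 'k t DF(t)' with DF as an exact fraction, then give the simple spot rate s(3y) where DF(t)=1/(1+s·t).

step 1 [1y] bond c/1=17/400: DF=(3994443/4000000 − 17/400·(0))/(1+17/400) = 9579/10000 ≈ 0.957900
step 2 [2y] zero: DF = P = 4651/5000 ≈ 0.930200
step 3 [3y] swap r/1=868/28013: DF=(1 − 868/28013·(0.957900+0.930200))/(1+868/28013) = 2283/2500 ≈ 0.913200
step 4 [4y] swap r/1=385/12286: DF=(1 − 385/12286·(0.957900+0.930200+0.913200))/(1+385/12286) = 1769/2000 ≈ 0.884500
step 5 [5y] bond c/1=2/25: DF=(154821/125000 − 2/25·(0.957900+0.930200+0.913200+0.884500))/(1+2/25) = 4369/5000 ≈ 0.873800
step 6 [6y] zero: DF = P = 526/625 ≈ 0.841600

1 1 9579/10000
2 2 4651/5000
3 3 2283/2500
4 4 1769/2000
5 5 4369/5000
6 6 526/625
s(3y) = (1/(2283/2500) − 1)/(3) = 217/6849 ≈ 3.1683%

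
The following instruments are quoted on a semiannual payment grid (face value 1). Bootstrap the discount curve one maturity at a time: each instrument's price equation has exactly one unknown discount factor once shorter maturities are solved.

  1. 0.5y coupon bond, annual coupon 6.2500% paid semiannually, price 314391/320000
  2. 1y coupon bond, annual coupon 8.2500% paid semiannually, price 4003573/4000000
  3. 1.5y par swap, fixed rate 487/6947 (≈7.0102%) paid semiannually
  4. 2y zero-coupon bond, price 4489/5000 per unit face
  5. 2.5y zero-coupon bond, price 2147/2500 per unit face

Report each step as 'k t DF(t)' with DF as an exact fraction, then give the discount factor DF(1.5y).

step 1 [0.5y] bond c/2=1/32: DF=(314391/320000 − 1/32·(0))/(1+1/32) = 9527/10000 ≈ 0.952700
step 2 [1y] bond c/2=33/800: DF=(4003573/4000000 − 33/800·(0.952700))/(1+33/800) = 1847/2000 ≈ 0.923500
step 3 [1.5y] swap r/2=487/13894: DF=(1 − 487/13894·(0.952700+0.923500))/(1+487/13894) = 4513/5000 ≈ 0.902600
step 4 [2y] zero: DF = P = 4489/5000 ≈ 0.897800
step 5 [2.5y] zero: DF = P = 2147/2500 ≈ 0.858800

1 1/2 9527/10000
2 1 1847/2000
3 3/2 4513/5000
4 2 4489/5000
5 5/2 2147/2500
DF(1.5y) = 4513/5000 ≈ 0.902600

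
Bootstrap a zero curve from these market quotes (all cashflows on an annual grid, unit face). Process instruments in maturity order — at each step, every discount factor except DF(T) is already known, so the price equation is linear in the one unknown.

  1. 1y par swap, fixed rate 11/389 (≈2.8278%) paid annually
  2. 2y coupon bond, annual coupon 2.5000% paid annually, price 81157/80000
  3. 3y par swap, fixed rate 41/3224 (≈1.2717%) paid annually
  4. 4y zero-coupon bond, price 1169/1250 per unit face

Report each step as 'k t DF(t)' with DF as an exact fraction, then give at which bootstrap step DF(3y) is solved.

step 1 [1y] swap r/1=11/389: DF=(1 − 11/389·(0))/(1+11/389) = 389/400 ≈ 0.972500
step 2 [2y] bond c/1=1/40: DF=(81157/80000 − 1/40·(0.972500))/(1+1/40) = 483/500 ≈ 0.966000
step 3 [3y] swap r/1=41/3224: DF=(1 − 41/3224·(0.972500+0.966000))/(1+41/3224) = 9631/10000 ≈ 0.963100
step 4 [4y] zero: DF = P = 1169/1250 ≈ 0.935200

1 1 389/400
2 2 483/500
3 3 9631/10000
4 4 1169/1250
DF(3y) is solved at step 3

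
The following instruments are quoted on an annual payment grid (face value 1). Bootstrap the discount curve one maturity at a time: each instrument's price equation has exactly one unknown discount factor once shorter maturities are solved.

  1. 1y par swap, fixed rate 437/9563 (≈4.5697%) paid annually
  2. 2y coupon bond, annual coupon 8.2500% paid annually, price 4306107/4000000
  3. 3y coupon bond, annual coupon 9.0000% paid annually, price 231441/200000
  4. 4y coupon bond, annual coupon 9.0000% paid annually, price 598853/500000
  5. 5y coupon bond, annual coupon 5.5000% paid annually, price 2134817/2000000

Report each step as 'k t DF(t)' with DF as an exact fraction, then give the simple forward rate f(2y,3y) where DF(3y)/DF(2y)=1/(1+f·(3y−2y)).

1 1 9563/10000
2 2 576/625
3 3 4533/5000
4 4 8689/10000
5 5 8213/10000
f(2y,3y) = ((576/625)/(4533/5000) − 1)/(1) = 25/1511 ≈ 1.6545%

step 1 [1y] swap r/1=437/9563: DF=(1 − 437/9563·(0))/(1+437/9563) = 9563/10000 ≈ 0.956300
step 2 [2y] bond c/1=33/400: DF=(4306107/4000000 − 33/400·(0.956300))/(1+33/400) = 576/625 ≈ 0.921600
step 3 [3y] bond c/1=9/100: DF=(231441/200000 − 9/100·(0.956300+0.921600))/(1+9/100) = 4533/5000 ≈ 0.906600
step 4 [4y] bond c/1=9/100: DF=(598853/500000 − 9/100·(0.956300+0.921600+0.906600))/(1+9/100) = 8689/10000 ≈ 0.868900
step 5 [5y] bond c/1=11/200: DF=(2134817/2000000 − 11/200·(0.956300+0.921600+0.906600+0.868900))/(1+11/200) = 8213/10000 ≈ 0.821300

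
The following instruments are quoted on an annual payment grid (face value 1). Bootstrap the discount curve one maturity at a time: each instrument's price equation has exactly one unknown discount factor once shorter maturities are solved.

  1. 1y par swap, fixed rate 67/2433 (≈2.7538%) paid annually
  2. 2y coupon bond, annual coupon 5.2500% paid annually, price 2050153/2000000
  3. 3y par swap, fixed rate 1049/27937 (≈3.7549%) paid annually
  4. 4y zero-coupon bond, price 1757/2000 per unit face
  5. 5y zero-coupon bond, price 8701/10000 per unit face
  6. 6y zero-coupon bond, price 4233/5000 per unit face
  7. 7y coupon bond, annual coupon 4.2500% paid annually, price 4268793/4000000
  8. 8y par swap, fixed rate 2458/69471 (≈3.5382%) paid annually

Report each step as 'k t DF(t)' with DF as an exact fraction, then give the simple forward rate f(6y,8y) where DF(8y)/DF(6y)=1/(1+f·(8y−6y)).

1 1 2433/2500
2 2 4627/5000
3 3 8951/10000
4 4 1757/2000
5 5 8701/10000
6 6 4233/5000
7 7 201/250
8 8 3771/5000
f(6y,8y) = ((4233/5000)/(3771/5000) − 1)/(2) = 77/1257 ≈ 6.1257%

step 1 [1y] swap r/1=67/2433: DF=(1 − 67/2433·(0))/(1+67/2433) = 2433/2500 ≈ 0.973200
step 2 [2y] bond c/1=21/400: DF=(2050153/2000000 − 21/400·(0.973200))/(1+21/400) = 4627/5000 ≈ 0.925400
step 3 [3y] swap r/1=1049/27937: DF=(1 − 1049/27937·(0.973200+0.925400))/(1+1049/27937) = 8951/10000 ≈ 0.895100
step 4 [4y] zero: DF = P = 1757/2000 ≈ 0.878500
step 5 [5y] zero: DF = P = 8701/10000 ≈ 0.870100
step 6 [6y] zero: DF = P = 4233/5000 ≈ 0.846600
step 7 [7y] bond c/1=17/400: DF=(4268793/4000000 − 17/400·(0.973200+0.925400+0.895100+0.878500+0.870100+0.846600))/(1+17/400) = 201/250 ≈ 0.804000
step 8 [8y] swap r/1=2458/69471: DF=(1 − 2458/69471·(0.973200+0.925400+0.895100+0.878500+0.870100+0.846600+0.804000))/(1+2458/69471) = 3771/5000 ≈ 0.754200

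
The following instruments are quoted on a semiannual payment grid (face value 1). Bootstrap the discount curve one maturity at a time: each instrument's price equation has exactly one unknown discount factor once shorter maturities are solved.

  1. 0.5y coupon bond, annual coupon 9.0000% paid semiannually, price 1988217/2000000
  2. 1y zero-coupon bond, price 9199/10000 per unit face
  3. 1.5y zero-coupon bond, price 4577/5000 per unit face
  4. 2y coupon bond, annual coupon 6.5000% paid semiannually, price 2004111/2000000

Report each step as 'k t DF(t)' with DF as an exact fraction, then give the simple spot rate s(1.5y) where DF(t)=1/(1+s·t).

step 1 [0.5y] bond c/2=9/200: DF=(1988217/2000000 − 9/200·(0))/(1+9/200) = 9513/10000 ≈ 0.951300
step 2 [1y] zero: DF = P = 9199/10000 ≈ 0.919900
step 3 [1.5y] zero: DF = P = 4577/5000 ≈ 0.915400
step 4 [2y] bond c/2=13/400: DF=(2004111/2000000 − 13/400·(0.951300+0.919900+0.915400))/(1+13/400) = 2207/2500 ≈ 0.882800

1 1/2 9513/10000
2 1 9199/10000
3 3/2 4577/5000
4 2 2207/2500
s(1.5y) = (1/(4577/5000) − 1)/(3/2) = 282/4577 ≈ 6.1612%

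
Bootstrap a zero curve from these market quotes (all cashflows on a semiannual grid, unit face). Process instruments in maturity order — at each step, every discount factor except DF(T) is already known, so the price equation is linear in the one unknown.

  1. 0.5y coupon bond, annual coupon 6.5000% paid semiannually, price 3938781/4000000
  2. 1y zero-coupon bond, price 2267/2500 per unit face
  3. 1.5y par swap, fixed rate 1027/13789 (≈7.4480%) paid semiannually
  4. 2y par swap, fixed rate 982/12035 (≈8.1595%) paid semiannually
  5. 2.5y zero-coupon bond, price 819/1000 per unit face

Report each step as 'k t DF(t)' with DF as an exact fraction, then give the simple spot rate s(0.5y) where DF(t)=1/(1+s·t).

1 1/2 9537/10000
2 1 2267/2500
3 3/2 8973/10000
4 2 8527/10000
5 5/2 819/1000
s(0.5y) = (1/(9537/10000) − 1)/(1/2) = 926/9537 ≈ 9.7096%

step 1 [0.5y] bond c/2=13/400: DF=(3938781/4000000 − 13/400·(0))/(1+13/400) = 9537/10000 ≈ 0.953700
step 2 [1y] zero: DF = P = 2267/2500 ≈ 0.906800
step 3 [1.5y] swap r/2=1027/27578: DF=(1 − 1027/27578·(0.953700+0.906800))/(1+1027/27578) = 8973/10000 ≈ 0.897300
step 4 [2y] swap r/2=491/12035: DF=(1 − 491/12035·(0.953700+0.906800+0.897300))/(1+491/12035) = 8527/10000 ≈ 0.852700
step 5 [2.5y] zero: DF = P = 819/1000 ≈ 0.819000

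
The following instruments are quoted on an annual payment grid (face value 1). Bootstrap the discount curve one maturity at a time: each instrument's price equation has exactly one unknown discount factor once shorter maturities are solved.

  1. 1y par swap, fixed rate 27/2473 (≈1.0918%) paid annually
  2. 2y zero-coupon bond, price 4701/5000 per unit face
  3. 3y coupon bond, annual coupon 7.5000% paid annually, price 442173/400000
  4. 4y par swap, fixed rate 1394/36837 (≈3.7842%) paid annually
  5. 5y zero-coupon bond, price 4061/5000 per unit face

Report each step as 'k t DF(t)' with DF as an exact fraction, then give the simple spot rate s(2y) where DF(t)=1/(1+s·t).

1 1 2473/2500
2 2 4701/5000
3 3 8937/10000
4 4 4303/5000
5 5 4061/5000
s(2y) = (1/(4701/5000) − 1)/(2) = 299/9402 ≈ 3.1802%

step 1 [1y] swap r/1=27/2473: DF=(1 − 27/2473·(0))/(1+27/2473) = 2473/2500 ≈ 0.989200
step 2 [2y] zero: DF = P = 4701/5000 ≈ 0.940200
step 3 [3y] bond c/1=3/40: DF=(442173/400000 − 3/40·(0.989200+0.940200))/(1+3/40) = 8937/10000 ≈ 0.893700
step 4 [4y] swap r/1=1394/36837: DF=(1 − 1394/36837·(0.989200+0.940200+0.893700))/(1+1394/36837) = 4303/5000 ≈ 0.860600
step 5 [5y] zero: DF = P = 4061/5000 ≈ 0.812200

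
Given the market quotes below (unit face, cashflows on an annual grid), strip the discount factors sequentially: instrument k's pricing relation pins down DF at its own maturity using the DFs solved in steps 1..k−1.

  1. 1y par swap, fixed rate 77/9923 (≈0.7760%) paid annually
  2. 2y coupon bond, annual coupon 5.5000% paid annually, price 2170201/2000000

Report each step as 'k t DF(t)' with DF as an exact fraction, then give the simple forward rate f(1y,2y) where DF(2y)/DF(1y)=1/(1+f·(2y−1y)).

step 1 [1y] swap r/1=77/9923: DF=(1 − 77/9923·(0))/(1+77/9923) = 9923/10000 ≈ 0.992300
step 2 [2y] bond c/1=11/200: DF=(2170201/2000000 − 11/200·(0.992300))/(1+11/200) = 1221/1250 ≈ 0.976800

1 1 9923/10000
2 2 1221/1250
f(1y,2y) = ((9923/10000)/(1221/1250) − 1)/(1) = 155/9768 ≈ 1.5868%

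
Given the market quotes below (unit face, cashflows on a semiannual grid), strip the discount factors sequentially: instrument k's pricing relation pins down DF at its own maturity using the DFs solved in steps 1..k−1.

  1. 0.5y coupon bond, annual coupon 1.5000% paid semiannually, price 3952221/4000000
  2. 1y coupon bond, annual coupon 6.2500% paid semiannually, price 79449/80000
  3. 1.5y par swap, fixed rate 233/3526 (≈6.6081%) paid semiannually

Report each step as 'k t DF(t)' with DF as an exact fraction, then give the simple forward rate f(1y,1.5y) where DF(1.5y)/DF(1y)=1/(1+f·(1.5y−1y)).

1 1/2 9807/10000
2 1 9333/10000
3 3/2 2267/2500
f(1y,1.5y) = ((9333/10000)/(2267/2500) − 1)/(1/2) = 265/4534 ≈ 5.8447%

step 1 [0.5y] bond c/2=3/400: DF=(3952221/4000000 − 3/400·(0))/(1+3/400) = 9807/10000 ≈ 0.980700
step 2 [1y] bond c/2=1/32: DF=(79449/80000 − 1/32·(0.980700))/(1+1/32) = 9333/10000 ≈ 0.933300
step 3 [1.5y] swap r/2=233/7052: DF=(1 − 233/7052·(0.980700+0.933300))/(1+233/7052) = 2267/2500 ≈ 0.906800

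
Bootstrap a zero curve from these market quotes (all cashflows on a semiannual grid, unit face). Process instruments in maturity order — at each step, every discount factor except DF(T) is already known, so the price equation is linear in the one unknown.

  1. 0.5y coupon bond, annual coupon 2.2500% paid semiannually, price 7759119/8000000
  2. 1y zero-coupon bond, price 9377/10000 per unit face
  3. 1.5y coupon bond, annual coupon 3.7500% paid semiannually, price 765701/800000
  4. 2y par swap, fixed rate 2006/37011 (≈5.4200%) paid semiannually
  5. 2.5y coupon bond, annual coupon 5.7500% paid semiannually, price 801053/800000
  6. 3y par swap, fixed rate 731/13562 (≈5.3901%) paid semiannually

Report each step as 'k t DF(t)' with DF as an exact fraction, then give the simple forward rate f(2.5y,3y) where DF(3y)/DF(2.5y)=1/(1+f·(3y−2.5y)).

step 1 [0.5y] bond c/2=9/800: DF=(7759119/8000000 − 9/800·(0))/(1+9/800) = 9591/10000 ≈ 0.959100
step 2 [1y] zero: DF = P = 9377/10000 ≈ 0.937700
step 3 [1.5y] bond c/2=3/160: DF=(765701/800000 − 3/160·(0.959100+0.937700))/(1+3/160) = 4523/5000 ≈ 0.904600
step 4 [2y] swap r/2=1003/37011: DF=(1 − 1003/37011·(0.959100+0.937700+0.904600))/(1+1003/37011) = 8997/10000 ≈ 0.899700
step 5 [2.5y] bond c/2=23/800: DF=(801053/800000 − 23/800·(0.959100+0.937700+0.904600+0.899700))/(1+23/800) = 8699/10000 ≈ 0.869900
step 6 [3y] swap r/2=731/27124: DF=(1 − 731/27124·(0.959100+0.937700+0.904600+0.899700+0.869900))/(1+731/27124) = 4269/5000 ≈ 0.853800

1 1/2 9591/10000
2 1 9377/10000
3 3/2 4523/5000
4 2 8997/10000
5 5/2 8699/10000
6 3 4269/5000
f(2.5y,3y) = ((8699/10000)/(4269/5000) − 1)/(1/2) = 161/4269 ≈ 3.7714%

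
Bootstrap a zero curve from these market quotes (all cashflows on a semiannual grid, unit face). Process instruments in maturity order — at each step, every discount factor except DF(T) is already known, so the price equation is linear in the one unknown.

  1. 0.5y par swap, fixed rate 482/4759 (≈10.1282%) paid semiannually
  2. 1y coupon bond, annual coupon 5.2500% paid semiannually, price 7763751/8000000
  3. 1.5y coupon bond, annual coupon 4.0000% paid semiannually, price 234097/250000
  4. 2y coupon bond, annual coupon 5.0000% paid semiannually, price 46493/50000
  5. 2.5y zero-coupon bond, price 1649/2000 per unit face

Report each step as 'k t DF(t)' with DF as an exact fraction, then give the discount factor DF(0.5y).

1 1/2 4759/5000
2 1 9213/10000
3 3/2 8813/10000
4 2 21/25
5 5/2 1649/2000
DF(0.5y) = 4759/5000 ≈ 0.951800

step 1 [0.5y] swap r/2=241/4759: DF=(1 − 241/4759·(0))/(1+241/4759) = 4759/5000 ≈ 0.951800
step 2 [1y] bond c/2=21/800: DF=(7763751/8000000 − 21/800·(0.951800))/(1+21/800) = 9213/10000 ≈ 0.921300
step 3 [1.5y] bond c/2=1/50: DF=(234097/250000 − 1/50·(0.951800+0.921300))/(1+1/50) = 8813/10000 ≈ 0.881300
step 4 [2y] bond c/2=1/40: DF=(46493/50000 − 1/40·(0.951800+0.921300+0.881300))/(1+1/40) = 21/25 ≈ 0.840000
step 5 [2.5y] zero: DF = P = 1649/2000 ≈ 0.824500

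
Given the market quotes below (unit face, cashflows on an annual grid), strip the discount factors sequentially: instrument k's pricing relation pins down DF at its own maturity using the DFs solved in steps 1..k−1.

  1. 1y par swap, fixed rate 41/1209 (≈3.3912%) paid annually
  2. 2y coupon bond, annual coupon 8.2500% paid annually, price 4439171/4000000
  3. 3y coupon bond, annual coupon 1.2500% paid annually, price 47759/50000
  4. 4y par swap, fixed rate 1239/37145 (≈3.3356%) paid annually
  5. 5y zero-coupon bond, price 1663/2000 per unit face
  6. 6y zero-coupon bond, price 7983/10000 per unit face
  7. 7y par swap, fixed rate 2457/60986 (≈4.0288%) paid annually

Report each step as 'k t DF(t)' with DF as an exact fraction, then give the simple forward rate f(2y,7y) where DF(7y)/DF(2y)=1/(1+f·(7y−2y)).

1 1 1209/1250
2 2 1903/2000
3 3 9197/10000
4 4 8761/10000
5 5 1663/2000
6 6 7983/10000
7 7 7543/10000
f(2y,7y) = ((1903/2000)/(7543/10000) − 1)/(5) = 1972/37715 ≈ 5.2287%

step 1 [1y] swap r/1=41/1209: DF=(1 − 41/1209·(0))/(1+41/1209) = 1209/1250 ≈ 0.967200
step 2 [2y] bond c/1=33/400: DF=(4439171/4000000 − 33/400·(0.967200))/(1+33/400) = 1903/2000 ≈ 0.951500
step 3 [3y] bond c/1=1/80: DF=(47759/50000 − 1/80·(0.967200+0.951500))/(1+1/80) = 9197/10000 ≈ 0.919700
step 4 [4y] swap r/1=1239/37145: DF=(1 − 1239/37145·(0.967200+0.951500+0.919700))/(1+1239/37145) = 8761/10000 ≈ 0.876100
step 5 [5y] zero: DF = P = 1663/2000 ≈ 0.831500
step 6 [6y] zero: DF = P = 7983/10000 ≈ 0.798300
step 7 [7y] swap r/1=2457/60986: DF=(1 − 2457/60986·(0.967200+0.951500+0.919700+0.876100+0.831500+0.798300))/(1+2457/60986) = 7543/10000 ≈ 0.754300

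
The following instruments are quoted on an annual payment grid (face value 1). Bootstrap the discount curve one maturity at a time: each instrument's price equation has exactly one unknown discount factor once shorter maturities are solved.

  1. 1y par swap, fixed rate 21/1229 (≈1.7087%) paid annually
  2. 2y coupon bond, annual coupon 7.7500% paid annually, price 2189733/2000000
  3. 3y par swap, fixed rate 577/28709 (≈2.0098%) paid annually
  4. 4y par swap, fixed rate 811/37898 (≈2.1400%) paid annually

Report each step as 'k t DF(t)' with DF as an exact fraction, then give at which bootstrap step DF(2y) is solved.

step 1 [1y] swap r/1=21/1229: DF=(1 − 21/1229·(0))/(1+21/1229) = 1229/1250 ≈ 0.983200
step 2 [2y] bond c/1=31/400: DF=(2189733/2000000 − 31/400·(0.983200))/(1+31/400) = 4727/5000 ≈ 0.945400
step 3 [3y] swap r/1=577/28709: DF=(1 − 577/28709·(0.983200+0.945400))/(1+577/28709) = 9423/10000 ≈ 0.942300
step 4 [4y] swap r/1=811/37898: DF=(1 − 811/37898·(0.983200+0.945400+0.942300))/(1+811/37898) = 9189/10000 ≈ 0.918900

1 1 1229/1250
2 2 4727/5000
3 3 9423/10000
4 4 9189/10000
DF(2y) is solved at step 2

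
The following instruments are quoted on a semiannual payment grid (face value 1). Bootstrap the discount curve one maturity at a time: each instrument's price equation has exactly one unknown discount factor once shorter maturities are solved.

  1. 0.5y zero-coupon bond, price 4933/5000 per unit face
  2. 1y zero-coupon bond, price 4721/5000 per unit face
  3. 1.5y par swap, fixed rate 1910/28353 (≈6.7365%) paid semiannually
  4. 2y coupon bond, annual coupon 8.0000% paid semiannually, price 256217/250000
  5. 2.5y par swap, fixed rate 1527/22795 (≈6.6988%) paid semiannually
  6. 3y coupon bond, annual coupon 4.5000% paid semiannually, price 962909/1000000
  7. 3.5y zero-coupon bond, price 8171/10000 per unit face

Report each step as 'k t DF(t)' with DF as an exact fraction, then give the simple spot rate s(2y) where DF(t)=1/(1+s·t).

1 1/2 4933/5000
2 1 4721/5000
3 3/2 1809/2000
4 2 2191/2500
5 5/2 8473/10000
6 3 4207/5000
7 7/2 8171/10000
s(2y) = (1/(2191/2500) − 1)/(2) = 309/4382 ≈ 7.0516%

step 1 [0.5y] zero: DF = P = 4933/5000 ≈ 0.986600
step 2 [1y] zero: DF = P = 4721/5000 ≈ 0.944200
step 3 [1.5y] swap r/2=955/28353: DF=(1 − 955/28353·(0.986600+0.944200))/(1+955/28353) = 1809/2000 ≈ 0.904500
step 4 [2y] bond c/2=1/25: DF=(256217/250000 − 1/25·(0.986600+0.944200+0.904500))/(1+1/25) = 2191/2500 ≈ 0.876400
step 5 [2.5y] swap r/2=1527/45590: DF=(1 − 1527/45590·(0.986600+0.944200+0.904500+0.876400))/(1+1527/45590) = 8473/10000 ≈ 0.847300
step 6 [3y] bond c/2=9/400: DF=(962909/1000000 − 9/400·(0.986600+0.944200+0.904500+0.876400+0.847300))/(1+9/400) = 4207/5000 ≈ 0.841400
step 7 [3.5y] zero: DF = P = 8171/10000 ≈ 0.817100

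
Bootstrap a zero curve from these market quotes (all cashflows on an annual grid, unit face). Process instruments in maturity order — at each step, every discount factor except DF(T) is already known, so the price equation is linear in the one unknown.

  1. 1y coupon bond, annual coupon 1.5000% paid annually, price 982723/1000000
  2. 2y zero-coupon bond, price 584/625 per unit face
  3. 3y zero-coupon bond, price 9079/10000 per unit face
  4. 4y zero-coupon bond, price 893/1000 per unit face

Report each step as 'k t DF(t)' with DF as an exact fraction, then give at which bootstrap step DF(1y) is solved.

step 1 [1y] bond c/1=3/200: DF=(982723/1000000 − 3/200·(0))/(1+3/200) = 4841/5000 ≈ 0.968200
step 2 [2y] zero: DF = P = 584/625 ≈ 0.934400
step 3 [3y] zero: DF = P = 9079/10000 ≈ 0.907900
step 4 [4y] zero: DF = P = 893/1000 ≈ 0.893000

1 1 4841/5000
2 2 584/625
3 3 9079/10000
4 4 893/1000
DF(1y) is solved at step 1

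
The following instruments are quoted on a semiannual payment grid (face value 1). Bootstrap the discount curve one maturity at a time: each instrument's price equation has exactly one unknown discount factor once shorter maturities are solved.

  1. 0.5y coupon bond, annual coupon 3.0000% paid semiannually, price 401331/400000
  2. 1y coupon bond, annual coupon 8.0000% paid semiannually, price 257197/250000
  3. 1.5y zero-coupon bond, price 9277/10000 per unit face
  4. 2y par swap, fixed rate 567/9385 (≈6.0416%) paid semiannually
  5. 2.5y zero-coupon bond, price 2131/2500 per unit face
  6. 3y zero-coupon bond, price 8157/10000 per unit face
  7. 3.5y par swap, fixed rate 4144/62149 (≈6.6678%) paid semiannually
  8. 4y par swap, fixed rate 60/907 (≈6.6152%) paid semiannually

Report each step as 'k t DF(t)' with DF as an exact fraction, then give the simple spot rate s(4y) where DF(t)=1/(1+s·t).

step 1 [0.5y] bond c/2=3/200: DF=(401331/400000 − 3/200·(0))/(1+3/200) = 1977/2000 ≈ 0.988500
step 2 [1y] bond c/2=1/25: DF=(257197/250000 − 1/25·(0.988500))/(1+1/25) = 1189/1250 ≈ 0.951200
step 3 [1.5y] zero: DF = P = 9277/10000 ≈ 0.927700
step 4 [2y] swap r/2=567/18770: DF=(1 − 567/18770·(0.988500+0.951200+0.927700))/(1+567/18770) = 4433/5000 ≈ 0.886600
step 5 [2.5y] zero: DF = P = 2131/2500 ≈ 0.852400
step 6 [3y] zero: DF = P = 8157/10000 ≈ 0.815700
step 7 [3.5y] swap r/2=2072/62149: DF=(1 − 2072/62149·(0.988500+0.951200+0.927700+0.886600+0.852400+0.815700))/(1+2072/62149) = 991/1250 ≈ 0.792800
step 8 [4y] swap r/2=30/907: DF=(1 − 30/907·(0.988500+0.951200+0.927700+0.886600+0.852400+0.815700+0.792800))/(1+30/907) = 769/1000 ≈ 0.769000

1 1/2 1977/2000
2 1 1189/1250
3 3/2 9277/10000
4 2 4433/5000
5 5/2 2131/2500
6 3 8157/10000
7 7/2 991/1250
8 4 769/1000
s(4y) = (1/(769/1000) − 1)/(4) = 231/3076 ≈ 7.5098%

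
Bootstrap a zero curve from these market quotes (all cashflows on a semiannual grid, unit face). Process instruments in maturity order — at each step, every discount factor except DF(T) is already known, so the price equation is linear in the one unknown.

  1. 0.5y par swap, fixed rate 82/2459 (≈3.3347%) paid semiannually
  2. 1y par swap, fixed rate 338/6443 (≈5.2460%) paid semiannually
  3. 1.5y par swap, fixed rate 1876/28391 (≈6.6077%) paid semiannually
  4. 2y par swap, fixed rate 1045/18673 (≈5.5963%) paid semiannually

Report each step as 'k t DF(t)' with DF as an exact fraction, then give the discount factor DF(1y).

step 1 [0.5y] swap r/2=41/2459: DF=(1 − 41/2459·(0))/(1+41/2459) = 2459/2500 ≈ 0.983600
step 2 [1y] swap r/2=169/6443: DF=(1 − 169/6443·(0.983600))/(1+169/6443) = 9493/10000 ≈ 0.949300
step 3 [1.5y] swap r/2=938/28391: DF=(1 − 938/28391·(0.983600+0.949300))/(1+938/28391) = 4531/5000 ≈ 0.906200
step 4 [2y] swap r/2=1045/37346: DF=(1 − 1045/37346·(0.983600+0.949300+0.906200))/(1+1045/37346) = 1791/2000 ≈ 0.895500

1 1/2 2459/2500
2 1 9493/10000
3 3/2 4531/5000
4 2 1791/2000
DF(1y) = 9493/10000 ≈ 0.949300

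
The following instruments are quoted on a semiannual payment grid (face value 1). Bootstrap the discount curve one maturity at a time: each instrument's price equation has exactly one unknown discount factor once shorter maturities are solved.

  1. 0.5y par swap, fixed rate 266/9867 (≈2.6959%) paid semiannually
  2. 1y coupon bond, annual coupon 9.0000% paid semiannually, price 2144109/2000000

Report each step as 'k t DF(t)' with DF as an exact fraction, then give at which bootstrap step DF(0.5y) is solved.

step 1 [0.5y] swap r/2=133/9867: DF=(1 − 133/9867·(0))/(1+133/9867) = 9867/10000 ≈ 0.986700
step 2 [1y] bond c/2=9/200: DF=(2144109/2000000 − 9/200·(0.986700))/(1+9/200) = 4917/5000 ≈ 0.983400

1 1/2 9867/10000
2 1 4917/5000
DF(0.5y) is solved at step 1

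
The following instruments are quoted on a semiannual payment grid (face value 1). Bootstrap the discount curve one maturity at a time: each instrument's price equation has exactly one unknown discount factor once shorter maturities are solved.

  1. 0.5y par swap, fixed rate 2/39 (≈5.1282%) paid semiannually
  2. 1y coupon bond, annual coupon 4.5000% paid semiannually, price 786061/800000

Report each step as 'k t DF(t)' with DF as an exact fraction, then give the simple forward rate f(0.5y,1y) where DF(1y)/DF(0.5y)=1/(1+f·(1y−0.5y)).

1 1/2 39/40
2 1 1879/2000
f(0.5y,1y) = ((39/40)/(1879/2000) − 1)/(1/2) = 142/1879 ≈ 7.5572%

step 1 [0.5y] swap r/2=1/39: DF=(1 − 1/39·(0))/(1+1/39) = 39/40 ≈ 0.975000
step 2 [1y] bond c/2=9/400: DF=(786061/800000 − 9/400·(0.975000))/(1+9/400) = 1879/2000 ≈ 0.939500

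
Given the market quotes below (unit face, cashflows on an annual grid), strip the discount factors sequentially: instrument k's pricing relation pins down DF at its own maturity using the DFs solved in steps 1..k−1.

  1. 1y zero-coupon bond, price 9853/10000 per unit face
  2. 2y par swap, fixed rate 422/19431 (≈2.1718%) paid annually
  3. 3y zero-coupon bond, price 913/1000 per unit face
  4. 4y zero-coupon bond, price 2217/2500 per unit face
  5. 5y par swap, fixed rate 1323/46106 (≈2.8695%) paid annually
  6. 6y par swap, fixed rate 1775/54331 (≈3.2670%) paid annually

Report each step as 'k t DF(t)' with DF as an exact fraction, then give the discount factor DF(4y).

step 1 [1y] zero: DF = P = 9853/10000 ≈ 0.985300
step 2 [2y] swap r/1=422/19431: DF=(1 − 422/19431·(0.985300))/(1+422/19431) = 4789/5000 ≈ 0.957800
step 3 [3y] zero: DF = P = 913/1000 ≈ 0.913000
step 4 [4y] zero: DF = P = 2217/2500 ≈ 0.886800
step 5 [5y] swap r/1=1323/46106: DF=(1 − 1323/46106·(0.985300+0.957800+0.913000+0.886800))/(1+1323/46106) = 8677/10000 ≈ 0.867700
step 6 [6y] swap r/1=1775/54331: DF=(1 − 1775/54331·(0.985300+0.957800+0.913000+0.886800+0.867700))/(1+1775/54331) = 329/400 ≈ 0.822500

1 1 9853/10000
2 2 4789/5000
3 3 913/1000
4 4 2217/2500
5 5 8677/10000
6 6 329/400
DF(4y) = 2217/2500 ≈ 0.886800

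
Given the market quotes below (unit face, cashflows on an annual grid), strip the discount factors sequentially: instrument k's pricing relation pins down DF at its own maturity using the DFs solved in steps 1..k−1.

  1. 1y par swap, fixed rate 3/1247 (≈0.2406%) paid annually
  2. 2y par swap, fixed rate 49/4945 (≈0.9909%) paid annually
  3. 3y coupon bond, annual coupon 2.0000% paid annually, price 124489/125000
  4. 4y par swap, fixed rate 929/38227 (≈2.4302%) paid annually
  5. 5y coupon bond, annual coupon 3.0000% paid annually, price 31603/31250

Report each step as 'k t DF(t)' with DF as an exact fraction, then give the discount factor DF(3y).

1 1 1247/1250
2 2 2451/2500
3 3 586/625
4 4 9071/10000
5 5 1741/2000
DF(3y) = 586/625 ≈ 0.937600

step 1 [1y] swap r/1=3/1247: DF=(1 − 3/1247·(0))/(1+3/1247) = 1247/1250 ≈ 0.997600
step 2 [2y] swap r/1=49/4945: DF=(1 − 49/4945·(0.997600))/(1+49/4945) = 2451/2500 ≈ 0.980400
step 3 [3y] bond c/1=1/50: DF=(124489/125000 − 1/50·(0.997600+0.980400))/(1+1/50) = 586/625 ≈ 0.937600
step 4 [4y] swap r/1=929/38227: DF=(1 − 929/38227·(0.997600+0.980400+0.937600))/(1+929/38227) = 9071/10000 ≈ 0.907100
step 5 [5y] bond c/1=3/100: DF=(31603/31250 − 3/100·(0.997600+0.980400+0.937600+0.907100))/(1+3/100) = 1741/2000 ≈ 0.870500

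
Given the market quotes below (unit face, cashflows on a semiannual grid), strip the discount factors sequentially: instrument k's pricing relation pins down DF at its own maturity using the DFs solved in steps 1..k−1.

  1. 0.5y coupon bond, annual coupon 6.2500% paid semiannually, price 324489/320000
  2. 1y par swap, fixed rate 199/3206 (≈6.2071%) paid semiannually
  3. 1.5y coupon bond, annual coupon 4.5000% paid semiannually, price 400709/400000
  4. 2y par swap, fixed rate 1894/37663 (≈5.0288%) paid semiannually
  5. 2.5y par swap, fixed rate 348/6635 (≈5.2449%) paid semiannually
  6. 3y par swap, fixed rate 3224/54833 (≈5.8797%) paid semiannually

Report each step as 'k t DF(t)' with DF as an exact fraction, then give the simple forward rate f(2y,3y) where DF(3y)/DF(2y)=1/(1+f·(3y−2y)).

step 1 [0.5y] bond c/2=1/32: DF=(324489/320000 − 1/32·(0))/(1+1/32) = 9833/10000 ≈ 0.983300
step 2 [1y] swap r/2=199/6412: DF=(1 − 199/6412·(0.983300))/(1+199/6412) = 9403/10000 ≈ 0.940300
step 3 [1.5y] bond c/2=9/400: DF=(400709/400000 − 9/400·(0.983300+0.940300))/(1+9/400) = 4687/5000 ≈ 0.937400
step 4 [2y] swap r/2=947/37663: DF=(1 − 947/37663·(0.983300+0.940300+0.937400))/(1+947/37663) = 9053/10000 ≈ 0.905300
step 5 [2.5y] swap r/2=174/6635: DF=(1 − 174/6635·(0.983300+0.940300+0.937400+0.905300))/(1+174/6635) = 4391/5000 ≈ 0.878200
step 6 [3y] swap r/2=1612/54833: DF=(1 − 1612/54833·(0.983300+0.940300+0.937400+0.905300+0.878200))/(1+1612/54833) = 2097/2500 ≈ 0.838800

1 1/2 9833/10000
2 1 9403/10000
3 3/2 4687/5000
4 2 9053/10000
5 5/2 4391/5000
6 3 2097/2500
f(2y,3y) = ((9053/10000)/(2097/2500) − 1)/(1) = 665/8388 ≈ 7.9280%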